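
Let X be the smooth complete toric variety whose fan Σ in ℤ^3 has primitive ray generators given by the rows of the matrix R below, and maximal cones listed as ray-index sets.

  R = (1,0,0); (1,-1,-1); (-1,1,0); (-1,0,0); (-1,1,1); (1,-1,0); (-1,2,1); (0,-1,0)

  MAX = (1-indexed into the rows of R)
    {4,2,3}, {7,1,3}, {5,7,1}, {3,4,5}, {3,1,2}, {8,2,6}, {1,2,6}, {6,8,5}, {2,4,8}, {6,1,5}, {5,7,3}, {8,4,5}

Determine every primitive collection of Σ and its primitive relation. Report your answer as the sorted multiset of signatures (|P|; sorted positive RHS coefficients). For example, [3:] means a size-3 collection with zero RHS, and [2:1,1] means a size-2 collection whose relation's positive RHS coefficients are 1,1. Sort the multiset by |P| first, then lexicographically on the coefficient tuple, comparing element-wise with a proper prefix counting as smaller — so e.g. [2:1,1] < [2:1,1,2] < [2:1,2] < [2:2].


11 collections generate NE(X_Σ); each relation:

  P={1,4}:  v_{1} + v_{4} = 0  ⇒ sig = [2:]
  P={2,5}:  v_{2} + v_{5} = 0  ⇒ sig = [2:]
  P={3,6}:  v_{3} + v_{6} = 0  ⇒ sig = [2:]
  P={1,8}:  v_{1} + v_{8} = v_{6}  ⇒ sig = [2:1]
  P={3,8}:  v_{3} + v_{8} = v_{4}  ⇒ sig = [2:1]
  P={4,6}:  v_{4} + v_{6} = v_{8}  ⇒ sig = [2:1]
  P={7,8}:  v_{7} + v_{8} = v_{5}  ⇒ sig = [2:1]
  P={2,7}:  v_{2} + v_{7} = v_{1} + v_{3}  ⇒ sig = [2:1,1]
  P={4,7}:  v_{4} + v_{7} = v_{3} + v_{5}  ⇒ sig = [2:1,1]
  P={6,7}:  v_{6} + v_{7} = v_{1} + v_{5}  ⇒ sig = [2:1,1]
  P={1,3,5}:  v_{1} + v_{3} + v_{5} = v_{7}  ⇒ sig = [3:1]

Hence PRS(X_Σ) =
{ [2:] ×3,  [2:1] ×4,  [2:1,1] ×3,  [3:1] }


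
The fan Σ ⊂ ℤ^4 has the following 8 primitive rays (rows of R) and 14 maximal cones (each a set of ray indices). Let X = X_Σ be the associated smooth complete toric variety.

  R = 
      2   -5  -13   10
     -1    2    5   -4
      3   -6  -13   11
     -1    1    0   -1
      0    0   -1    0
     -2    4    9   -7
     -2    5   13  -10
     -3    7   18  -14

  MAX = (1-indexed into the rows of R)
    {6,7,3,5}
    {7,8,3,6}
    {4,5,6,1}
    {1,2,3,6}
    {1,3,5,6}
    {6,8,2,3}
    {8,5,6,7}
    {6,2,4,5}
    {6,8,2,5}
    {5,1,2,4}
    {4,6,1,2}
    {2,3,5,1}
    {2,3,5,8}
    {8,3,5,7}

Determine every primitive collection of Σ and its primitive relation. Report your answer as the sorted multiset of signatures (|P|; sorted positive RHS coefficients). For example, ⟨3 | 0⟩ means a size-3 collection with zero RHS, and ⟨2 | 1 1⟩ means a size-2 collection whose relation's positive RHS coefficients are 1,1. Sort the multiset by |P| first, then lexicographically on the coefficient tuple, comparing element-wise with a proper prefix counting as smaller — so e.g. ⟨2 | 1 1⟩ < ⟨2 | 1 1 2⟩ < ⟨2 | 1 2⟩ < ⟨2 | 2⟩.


The 9 primitive collections of Σ (r=8, n=4):

  • {1,7}:  v_{1} + v_{7} = 0  so sig = ⟨2 | 0⟩
  • {1,8}:  v_{1} + v_{8} = v_{2}  so sig = ⟨2 | 1⟩
  • {2,7}:  v_{2} + v_{7} = v_{8}  so sig = ⟨2 | 1⟩
  • {3,4}:  v_{3} + v_{4} = v_{1}  so sig = ⟨2 | 1⟩
  • {4,7}:  v_{4} + v_{7} = v_{2} + v_{5} + v_{6}  so sig = ⟨2 | 1 1 1⟩
  • {4,8}:  v_{4} + v_{8} = 2·v_{2} + v_{5} + v_{6}  so sig = ⟨2 | 1 1 2⟩
  • {2,3,5,6}:  v_{2} + v_{3} + v_{5} + v_{6} = 0  so sig = ⟨4 | 0⟩
  • {1,2,5,6}:  v_{1} + v_{2} + v_{5} + v_{6} = v_{4}  so sig = ⟨4 | 1⟩
  • {3,5,6,8}:  v_{3} + v_{5} + v_{6} + v_{8} = v_{7}  so sig = ⟨4 | 1⟩

Signatures (|P|; sorted positive RHS coefficients), sorted:
{ ⟨2 | 0⟩,  ⟨2 | 1⟩ ×3,  ⟨2 | 1 1 1⟩,  ⟨2 | 1 1 2⟩,  ⟨4 | 0⟩,  ⟨4 | 1⟩ ×2 }


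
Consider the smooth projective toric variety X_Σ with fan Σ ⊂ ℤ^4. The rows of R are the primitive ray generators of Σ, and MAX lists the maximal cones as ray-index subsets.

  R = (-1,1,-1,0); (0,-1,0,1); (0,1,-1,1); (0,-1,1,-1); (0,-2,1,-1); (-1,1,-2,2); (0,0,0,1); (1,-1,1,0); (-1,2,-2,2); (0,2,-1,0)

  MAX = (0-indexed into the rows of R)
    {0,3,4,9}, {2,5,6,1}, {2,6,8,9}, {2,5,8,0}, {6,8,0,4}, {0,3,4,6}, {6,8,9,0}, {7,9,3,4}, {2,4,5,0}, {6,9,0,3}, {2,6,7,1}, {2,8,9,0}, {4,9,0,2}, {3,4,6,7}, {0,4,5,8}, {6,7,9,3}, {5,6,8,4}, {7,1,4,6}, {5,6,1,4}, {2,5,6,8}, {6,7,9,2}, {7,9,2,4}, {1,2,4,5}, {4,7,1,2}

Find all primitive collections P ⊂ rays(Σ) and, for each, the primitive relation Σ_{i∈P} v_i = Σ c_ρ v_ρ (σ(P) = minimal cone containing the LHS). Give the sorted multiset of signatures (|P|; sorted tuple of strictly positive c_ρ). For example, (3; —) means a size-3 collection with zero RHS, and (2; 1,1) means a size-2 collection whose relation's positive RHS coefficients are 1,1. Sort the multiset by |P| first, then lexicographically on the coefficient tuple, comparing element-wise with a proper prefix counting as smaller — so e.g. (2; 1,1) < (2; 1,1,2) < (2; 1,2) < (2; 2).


Σ has 17 primitive collections:

  P = {0,7}:  v_{0} + v_{7} = 0  ⟹  sig = (2; —)
  P = {2,3}:  v_{2} + v_{3} = 0  ⟹  sig = (2; —)
  P = {1,9}:  v_{1} + v_{9} = v_{2}  ⟹  sig = (2; 1)
  P = {0,1}:  v_{0} + v_{1} = v_{4} + v_{8}  ⟹  sig = (2; 1,1)
  P = {1,3}:  v_{1} + v_{3} = v_{4} + v_{6}  ⟹  sig = (2; 1,1)
  P = {1,8}:  v_{1} + v_{8} = v_{5} + v_{6}  ⟹  sig = (2; 1,1)
  P = {3,5}:  v_{3} + v_{5} = v_{4} + v_{8}  ⟹  sig = (2; 1,1)
  P = {3,8}:  v_{3} + v_{8} = v_{0} + v_{6}  ⟹  sig = (2; 1,1)
  P = {5,7}:  v_{5} + v_{7} = v_{1} + v_{2}  ⟹  sig = (2; 1,1)
  P = {7,8}:  v_{7} + v_{8} = v_{2} + v_{6}  ⟹  sig = (2; 1,1)
  P = {5,9}:  v_{5} + v_{9} = v_{0} + 2·v_{2}  ⟹  sig = (2; 1,2)
  P = {4,6,9}:  v_{4} + v_{6} + v_{9} = 0  ⟹  sig = (3; —)
  P = {0,2,6}:  v_{0} + v_{2} + v_{6} = v_{8}  ⟹  sig = (3; 1)
  P = {2,4,6}:  v_{2} + v_{4} + v_{6} = v_{1}  ⟹  sig = (3; 1)
  P = {2,4,8}:  v_{2} + v_{4} + v_{8} = v_{5}  ⟹  sig = (3; 1)
  P = {4,8,9}:  v_{4} + v_{8} + v_{9} = v_{0} + v_{2}  ⟹  sig = (3; 1,1)
  P = {0,5,6}:  v_{0} + v_{5} + v_{6} = v_{4} + 2·v_{8}  ⟹  sig = (3; 1,2)

Signatures (|P|; sorted positive RHS coefficients), sorted:
    (2; —)
    (2; —)
    (2; 1)
    (2; 1,1)
    (2; 1,1)
    (2; 1,1)
    (2; 1,1)
    (2; 1,1)
    (2; 1,1)
    (2; 1,1)
    (2; 1,2)
    (3; —)
    (3; 1)
    (3; 1)
    (3; 1)
    (3; 1,1)
    (3; 1,2)


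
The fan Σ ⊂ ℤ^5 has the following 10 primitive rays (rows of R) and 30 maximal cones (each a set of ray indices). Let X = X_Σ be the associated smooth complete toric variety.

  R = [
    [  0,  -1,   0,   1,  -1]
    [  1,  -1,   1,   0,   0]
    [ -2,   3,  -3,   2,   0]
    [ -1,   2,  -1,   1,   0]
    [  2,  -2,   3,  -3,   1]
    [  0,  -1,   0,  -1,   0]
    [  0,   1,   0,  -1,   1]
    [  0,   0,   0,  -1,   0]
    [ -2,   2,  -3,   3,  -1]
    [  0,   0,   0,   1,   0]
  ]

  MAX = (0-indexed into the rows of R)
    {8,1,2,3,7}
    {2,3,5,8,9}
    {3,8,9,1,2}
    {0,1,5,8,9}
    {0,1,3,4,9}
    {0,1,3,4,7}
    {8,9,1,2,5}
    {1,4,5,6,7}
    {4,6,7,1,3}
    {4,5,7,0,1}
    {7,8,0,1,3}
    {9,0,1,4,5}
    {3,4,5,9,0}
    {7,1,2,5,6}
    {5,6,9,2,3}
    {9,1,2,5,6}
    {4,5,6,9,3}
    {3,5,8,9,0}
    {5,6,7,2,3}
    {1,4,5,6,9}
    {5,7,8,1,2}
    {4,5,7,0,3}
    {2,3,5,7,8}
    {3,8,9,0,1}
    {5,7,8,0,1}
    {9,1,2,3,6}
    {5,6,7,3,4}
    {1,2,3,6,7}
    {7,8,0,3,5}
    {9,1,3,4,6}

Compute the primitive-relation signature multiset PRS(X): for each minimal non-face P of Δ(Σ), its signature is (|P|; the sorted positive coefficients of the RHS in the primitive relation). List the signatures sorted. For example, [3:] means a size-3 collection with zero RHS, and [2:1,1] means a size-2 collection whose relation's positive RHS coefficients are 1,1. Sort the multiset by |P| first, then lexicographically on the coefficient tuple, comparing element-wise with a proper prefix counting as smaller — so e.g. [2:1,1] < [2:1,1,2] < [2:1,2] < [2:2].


7 minimal non-faces of Δ(Σ) (on 10 rays):

  • {0,6}:  v_{0} + v_{6} = 0  ⟹  sig = [2:]
  • {4,8}:  v_{4} + v_{8} = 0  ⟹  sig = [2:]
  • {7,9}:  v_{7} + v_{9} = 0  ⟹  sig = [2:]
  • {0,2}:  v_{0} + v_{2} = v_{8}  ⟹  sig = [2:1]
  • {2,4}:  v_{2} + v_{4} = v_{6}  ⟹  sig = [2:1]
  • {6,8}:  v_{6} + v_{8} = v_{2}  ⟹  sig = [2:1]
  • {1,3,5}:  v_{1} + v_{3} + v_{5} = 0  ⟹  sig = [3:]

so the primitive-relation signature multiset is
    |P|=2: 6 collections, coeffs (), (), (), (1), (1), (1)
    |P|=3: 1 collection, coeffs ()


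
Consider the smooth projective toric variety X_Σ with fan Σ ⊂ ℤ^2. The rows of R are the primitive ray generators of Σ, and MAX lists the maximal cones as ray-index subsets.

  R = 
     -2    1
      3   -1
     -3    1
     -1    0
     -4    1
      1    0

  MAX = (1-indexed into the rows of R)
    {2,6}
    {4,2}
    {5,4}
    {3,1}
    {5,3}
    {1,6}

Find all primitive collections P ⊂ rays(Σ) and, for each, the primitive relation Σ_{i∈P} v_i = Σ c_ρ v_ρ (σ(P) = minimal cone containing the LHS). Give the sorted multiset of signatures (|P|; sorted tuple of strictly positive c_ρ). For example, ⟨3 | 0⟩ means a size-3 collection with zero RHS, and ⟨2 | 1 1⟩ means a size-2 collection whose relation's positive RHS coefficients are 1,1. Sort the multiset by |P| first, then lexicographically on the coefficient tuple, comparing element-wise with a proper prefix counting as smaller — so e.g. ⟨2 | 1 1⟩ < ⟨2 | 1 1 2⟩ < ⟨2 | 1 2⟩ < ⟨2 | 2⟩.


|primitive collections| = 9. Relations:

  {2,3}:  v_{2} + v_{3} = 0  →  sig = ⟨2 | 0⟩
  {4,6}:  v_{4} + v_{6} = 0  →  sig = ⟨2 | 0⟩
  {1,2}:  v_{1} + v_{2} = v_{6}  →  sig = ⟨2 | 1⟩
  {1,4}:  v_{1} + v_{4} = v_{3}  →  sig = ⟨2 | 1⟩
  {2,5}:  v_{2} + v_{5} = v_{4}  →  sig = ⟨2 | 1⟩
  {3,4}:  v_{3} + v_{4} = v_{5}  →  sig = ⟨2 | 1⟩
  {3,6}:  v_{3} + v_{6} = v_{1}  →  sig = ⟨2 | 1⟩
  {5,6}:  v_{5} + v_{6} = v_{3}  →  sig = ⟨2 | 1⟩
  {1,5}:  v_{1} + v_{5} = 2·v_{3}  →  sig = ⟨2 | 2⟩

Hence PRS(X_Σ) =
    ⟨2 | 0⟩
    ⟨2 | 0⟩
    ⟨2 | 1⟩
    ⟨2 | 1⟩
    ⟨2 | 1⟩
    ⟨2 | 1⟩
    ⟨2 | 1⟩
    ⟨2 | 1⟩
    ⟨2 | 2⟩


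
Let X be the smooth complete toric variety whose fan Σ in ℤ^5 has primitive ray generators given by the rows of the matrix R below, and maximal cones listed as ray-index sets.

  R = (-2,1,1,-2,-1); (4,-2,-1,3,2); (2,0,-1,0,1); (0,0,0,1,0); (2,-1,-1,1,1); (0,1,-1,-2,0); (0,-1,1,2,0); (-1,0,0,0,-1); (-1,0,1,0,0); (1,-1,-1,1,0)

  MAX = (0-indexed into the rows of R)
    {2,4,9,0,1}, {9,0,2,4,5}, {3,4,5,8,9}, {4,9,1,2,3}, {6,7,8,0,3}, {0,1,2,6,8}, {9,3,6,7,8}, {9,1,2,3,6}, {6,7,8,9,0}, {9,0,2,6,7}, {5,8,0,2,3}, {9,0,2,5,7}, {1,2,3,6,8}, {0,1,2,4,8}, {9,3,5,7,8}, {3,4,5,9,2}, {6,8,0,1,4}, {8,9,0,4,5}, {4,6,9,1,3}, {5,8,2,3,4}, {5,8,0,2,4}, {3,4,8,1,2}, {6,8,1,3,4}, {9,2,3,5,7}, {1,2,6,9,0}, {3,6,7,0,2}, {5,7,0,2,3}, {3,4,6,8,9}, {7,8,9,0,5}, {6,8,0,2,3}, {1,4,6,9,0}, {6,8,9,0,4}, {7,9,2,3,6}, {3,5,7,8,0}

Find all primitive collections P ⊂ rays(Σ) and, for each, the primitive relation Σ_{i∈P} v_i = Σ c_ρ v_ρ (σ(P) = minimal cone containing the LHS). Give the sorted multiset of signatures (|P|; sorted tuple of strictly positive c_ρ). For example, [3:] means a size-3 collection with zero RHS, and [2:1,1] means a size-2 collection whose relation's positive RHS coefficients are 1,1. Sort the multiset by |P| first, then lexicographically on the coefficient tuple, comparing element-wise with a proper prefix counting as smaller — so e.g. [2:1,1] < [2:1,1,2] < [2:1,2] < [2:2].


Primitive collections (11):

  • {5,6}:  v_{5} + v_{6} = 0  so sig = [2:]
  • {4,7}:  v_{4} + v_{7} = v_{9}  so sig = [2:1]
  • {1,5}:  v_{1} + v_{5} = v_{2} + v_{4}  so sig = [2:1,1]
  • {1,7}:  v_{1} + v_{7} = v_{2} + v_{6} + v_{9}  so sig = [2:1,1,1]
  • {0,3,4}:  v_{0} + v_{3} + v_{4} = 0  so sig = [3:]
  • {2,7,8}:  v_{2} + v_{7} + v_{8} = 0  so sig = [3:]
  • {0,3,9}:  v_{0} + v_{3} + v_{9} = v_{7}  so sig = [3:1]
  • {2,4,6}:  v_{2} + v_{4} + v_{6} = v_{1}  so sig = [3:1]
  • {2,8,9}:  v_{2} + v_{8} + v_{9} = v_{4}  so sig = [3:1]
  • {0,1,3}:  v_{0} + v_{1} + v_{3} = v_{2} + v_{6}  so sig = [3:1,1]
  • {1,8,9}:  v_{1} + v_{8} + v_{9} = 2·v_{4} + v_{6}  so sig = [3:1,2]

Sorted signature multiset PRS(X):
    [2:]
    [2:1]
    [2:1,1]
    [2:1,1,1]
    [3:]
    [3:]
    [3:1]
    [3:1]
    [3:1]
    [3:1,1]
    [3:1,2]


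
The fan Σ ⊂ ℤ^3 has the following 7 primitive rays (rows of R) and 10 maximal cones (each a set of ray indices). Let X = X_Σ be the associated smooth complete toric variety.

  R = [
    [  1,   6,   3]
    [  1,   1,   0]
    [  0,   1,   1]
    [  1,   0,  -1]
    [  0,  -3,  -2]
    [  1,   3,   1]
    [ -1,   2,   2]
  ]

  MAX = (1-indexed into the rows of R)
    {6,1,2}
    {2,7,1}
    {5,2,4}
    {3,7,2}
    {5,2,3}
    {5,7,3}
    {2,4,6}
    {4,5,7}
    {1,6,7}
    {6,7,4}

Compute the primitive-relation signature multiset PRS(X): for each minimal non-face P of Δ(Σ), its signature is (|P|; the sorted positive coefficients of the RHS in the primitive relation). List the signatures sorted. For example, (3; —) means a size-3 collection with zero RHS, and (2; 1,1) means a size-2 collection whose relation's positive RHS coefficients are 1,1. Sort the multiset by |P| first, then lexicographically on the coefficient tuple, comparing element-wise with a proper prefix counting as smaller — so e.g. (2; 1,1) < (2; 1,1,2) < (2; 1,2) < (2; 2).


9 collections generate NE(X_Σ); each relation:

  {1,5}:  v_{1} + v_{5} = v_{6}  →  sig = (2; 1)
  {3,4}:  v_{3} + v_{4} = v_{2}  →  sig = (2; 1)
  {5,6}:  v_{5} + v_{6} = v_{4}  →  sig = (2; 1)
  {3,6}:  v_{3} + v_{6} = 2·v_{2} + v_{7}  →  sig = (2; 1,2)
  {1,4}:  v_{1} + v_{4} = 2·v_{6}  →  sig = (2; 2)
  {1,3}:  v_{1} + v_{3} = 3·v_{2} + 2·v_{7}  →  sig = (2; 2,3)
  {2,5,7}:  v_{2} + v_{5} + v_{7} = 0  →  sig = (3; —)
  {2,4,7}:  v_{2} + v_{4} + v_{7} = v_{6}  →  sig = (3; 1)
  {2,6,7}:  v_{2} + v_{6} + v_{7} = v_{1}  →  sig = (3; 1)

so the primitive-relation signature multiset is
    |P|=2: 6 collections, coeffs (1), (1), (1), (1,2), (2), (2,3)
    |P|=3: 3 collections, coeffs (), (1), (1)


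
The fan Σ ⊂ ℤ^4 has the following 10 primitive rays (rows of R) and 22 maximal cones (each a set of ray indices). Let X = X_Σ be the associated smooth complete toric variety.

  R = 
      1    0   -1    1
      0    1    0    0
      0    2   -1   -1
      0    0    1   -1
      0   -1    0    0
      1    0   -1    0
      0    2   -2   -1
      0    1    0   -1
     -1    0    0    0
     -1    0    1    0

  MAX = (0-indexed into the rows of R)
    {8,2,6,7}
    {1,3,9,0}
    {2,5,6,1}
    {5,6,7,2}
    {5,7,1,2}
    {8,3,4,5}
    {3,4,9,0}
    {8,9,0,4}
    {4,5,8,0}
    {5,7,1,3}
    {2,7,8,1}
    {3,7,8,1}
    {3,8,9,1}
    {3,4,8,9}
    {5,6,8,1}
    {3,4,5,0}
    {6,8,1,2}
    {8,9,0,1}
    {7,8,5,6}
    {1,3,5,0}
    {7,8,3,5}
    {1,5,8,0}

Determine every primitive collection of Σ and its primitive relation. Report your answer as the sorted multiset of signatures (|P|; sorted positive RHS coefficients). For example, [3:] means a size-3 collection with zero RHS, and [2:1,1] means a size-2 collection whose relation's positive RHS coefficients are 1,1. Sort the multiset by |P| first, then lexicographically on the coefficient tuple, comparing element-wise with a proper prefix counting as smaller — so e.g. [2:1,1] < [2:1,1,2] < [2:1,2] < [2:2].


Σ has 18 primitive collections:

  P = {1,4}:  v_{1} + v_{4} = 0  so sig = [2:]
  P = {5,9}:  v_{5} + v_{9} = 0  so sig = [2:]
  P = {0,7}:  v_{0} + v_{7} = v_{1} + v_{5}  so sig = [2:1,1]
  P = {6,9}:  v_{6} + v_{9} = v_{2} + v_{8}  so sig = [2:1,1]
  P = {2,4}:  v_{2} + v_{4} = v_{5} + v_{7} + v_{8}  so sig = [2:1,1,1]
  P = {2,9}:  v_{2} + v_{9} = v_{1} + v_{7} + v_{8}  so sig = [2:1,1,1]
  P = {4,7}:  v_{4} + v_{7} = v_{3} + v_{5} + v_{8}  so sig = [2:1,1,1]
  P = {7,9}:  v_{7} + v_{9} = v_{1} + v_{3} + v_{8}  so sig = [2:1,1,1]
  P = {3,6}:  v_{3} + v_{6} = v_{5} + 2·v_{7} + v_{8}  so sig = [2:1,1,2]
  P = {0,2}:  v_{0} + v_{2} = 2·v_{1} + 2·v_{5} + v_{8}  so sig = [2:1,2,2]
  P = {4,6}:  v_{4} + v_{6} = 2·v_{5} + v_{7} + 2·v_{8}  so sig = [2:1,2,2]
  P = {2,3}:  v_{2} + v_{3} = 2·v_{7}  so sig = [2:2]
  P = {0,6}:  v_{0} + v_{6} = 2·v_{1} + 3·v_{5} + 2·v_{8}  so sig = [2:2,2,3]
  P = {0,3,8}:  v_{0} + v_{3} + v_{8} = 0  so sig = [3:]
  P = {2,5,8}:  v_{2} + v_{5} + v_{8} = v_{6}  so sig = [3:1]
  P = {1,6,7}:  v_{1} + v_{6} + v_{7} = 2·v_{2}  so sig = [3:2]
  P = {1,3,5,8}:  v_{1} + v_{3} + v_{5} + v_{8} = v_{7}  so sig = [4:1]
  P = {1,5,7,8}:  v_{1} + v_{5} + v_{7} + v_{8} = v_{2}  so sig = [4:1]

Sorted signature multiset PRS(X):
{ [2:] ×2,  [2:1,1] ×2,  [2:1,1,1] ×4,  [2:1,1,2],  [2:1,2,2] ×2,  [2:2],  [2:2,2,3],  [3:],  [3:1],  [3:2],  [4:1] ×2 }


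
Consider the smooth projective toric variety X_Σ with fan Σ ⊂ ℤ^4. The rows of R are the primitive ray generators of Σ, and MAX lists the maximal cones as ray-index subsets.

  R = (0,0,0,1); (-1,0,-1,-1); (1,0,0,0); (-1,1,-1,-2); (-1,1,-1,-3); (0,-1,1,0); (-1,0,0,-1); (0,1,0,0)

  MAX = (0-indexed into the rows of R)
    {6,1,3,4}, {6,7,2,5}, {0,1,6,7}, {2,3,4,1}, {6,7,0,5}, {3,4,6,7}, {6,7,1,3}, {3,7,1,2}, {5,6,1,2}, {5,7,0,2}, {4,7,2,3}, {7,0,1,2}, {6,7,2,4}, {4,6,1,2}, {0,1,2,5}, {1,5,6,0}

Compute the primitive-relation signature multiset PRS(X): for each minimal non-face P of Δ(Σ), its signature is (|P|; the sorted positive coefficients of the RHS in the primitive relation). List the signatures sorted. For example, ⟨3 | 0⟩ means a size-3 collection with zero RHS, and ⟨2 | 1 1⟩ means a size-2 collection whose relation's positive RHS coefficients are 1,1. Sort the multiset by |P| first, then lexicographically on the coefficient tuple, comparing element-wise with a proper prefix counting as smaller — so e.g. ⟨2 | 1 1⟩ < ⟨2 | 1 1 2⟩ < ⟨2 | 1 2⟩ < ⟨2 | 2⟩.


Σ has 9 primitive collections:

  • {0,4}:  v_{0} + v_{4} = v_{3}  ⟹  sig = ⟨2 | 1⟩
  • {0,3}:  v_{0} + v_{3} = v_{1} + v_{7}  ⟹  sig = ⟨2 | 1 1⟩
  • {3,5}:  v_{3} + v_{5} = v_{2} + 2·v_{6}  ⟹  sig = ⟨2 | 1 2⟩
  • {4,5}:  v_{4} + v_{5} = 2·v_{2} + 3·v_{6}  ⟹  sig = ⟨2 | 2 3⟩
  • {0,2,6}:  v_{0} + v_{2} + v_{6} = 0  ⟹  sig = ⟨3 | 0⟩
  • {1,5,7}:  v_{1} + v_{5} + v_{7} = v_{6}  ⟹  sig = ⟨3 | 1⟩
  • {2,3,6}:  v_{2} + v_{3} + v_{6} = v_{4}  ⟹  sig = ⟨3 | 1⟩
  • {1,4,7}:  v_{1} + v_{4} + v_{7} = 2·v_{3}  ⟹  sig = ⟨3 | 2⟩
  • {1,2,6,7}:  v_{1} + v_{2} + v_{6} + v_{7} = v_{3}  ⟹  sig = ⟨4 | 1⟩

Sorted signature multiset PRS(X):
{ ⟨2 | 1⟩,  ⟨2 | 1 1⟩,  ⟨2 | 1 2⟩,  ⟨2 | 2 3⟩,  ⟨3 | 0⟩,  ⟨3 | 1⟩ ×2,  ⟨3 | 2⟩,  ⟨4 | 1⟩ }


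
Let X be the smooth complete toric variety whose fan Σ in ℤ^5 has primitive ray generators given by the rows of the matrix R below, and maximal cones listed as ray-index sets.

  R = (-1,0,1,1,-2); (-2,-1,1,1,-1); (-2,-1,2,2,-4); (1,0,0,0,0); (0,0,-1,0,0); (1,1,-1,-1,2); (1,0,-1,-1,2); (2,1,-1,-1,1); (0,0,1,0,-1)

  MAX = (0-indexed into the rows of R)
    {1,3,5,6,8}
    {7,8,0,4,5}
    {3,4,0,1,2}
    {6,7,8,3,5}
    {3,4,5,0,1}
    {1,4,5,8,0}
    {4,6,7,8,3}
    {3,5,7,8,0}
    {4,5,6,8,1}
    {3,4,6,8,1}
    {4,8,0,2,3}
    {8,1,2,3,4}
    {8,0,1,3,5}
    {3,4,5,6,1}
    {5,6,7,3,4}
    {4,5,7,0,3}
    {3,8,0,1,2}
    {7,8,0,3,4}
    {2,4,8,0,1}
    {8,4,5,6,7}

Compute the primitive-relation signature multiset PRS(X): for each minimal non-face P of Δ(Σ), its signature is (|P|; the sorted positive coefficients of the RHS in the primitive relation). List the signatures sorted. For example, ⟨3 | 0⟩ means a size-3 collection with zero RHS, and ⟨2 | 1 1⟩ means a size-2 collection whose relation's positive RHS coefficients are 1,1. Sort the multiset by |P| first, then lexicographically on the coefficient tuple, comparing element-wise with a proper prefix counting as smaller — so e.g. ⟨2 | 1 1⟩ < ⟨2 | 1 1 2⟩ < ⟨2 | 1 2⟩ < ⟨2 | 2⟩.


7 collections generate NE(X_Σ); each relation:

  • {0,6}:  v_{0} + v_{6} = 0  ⟹  sig = ⟨2 | 0⟩
  • {1,7}:  v_{1} + v_{7} = 0  ⟹  sig = ⟨2 | 0⟩
  • {2,5}:  v_{2} + v_{5} = v_{0}  ⟹  sig = ⟨2 | 1⟩
  • {2,6}:  v_{2} + v_{6} = v_{1} + v_{3} + v_{4} + v_{8}  ⟹  sig = ⟨2 | 1 1 1 1⟩
  • {2,7}:  v_{2} + v_{7} = v_{0} + v_{3} + v_{4} + v_{8}  ⟹  sig = ⟨2 | 1 1 1 1⟩
  • {3,4,5,8}:  v_{3} + v_{4} + v_{5} + v_{8} = v_{7}  ⟹  sig = ⟨4 | 1⟩
  • {0,1,3,4,8}:  v_{0} + v_{1} + v_{3} + v_{4} + v_{8} = v_{2}  ⟹  sig = ⟨5 | 1⟩

Hence PRS(X_Σ) =
{ ⟨2 | 0⟩ ×2,  ⟨2 | 1⟩,  ⟨2 | 1 1 1 1⟩ ×2,  ⟨4 | 1⟩,  ⟨5 | 1⟩ }


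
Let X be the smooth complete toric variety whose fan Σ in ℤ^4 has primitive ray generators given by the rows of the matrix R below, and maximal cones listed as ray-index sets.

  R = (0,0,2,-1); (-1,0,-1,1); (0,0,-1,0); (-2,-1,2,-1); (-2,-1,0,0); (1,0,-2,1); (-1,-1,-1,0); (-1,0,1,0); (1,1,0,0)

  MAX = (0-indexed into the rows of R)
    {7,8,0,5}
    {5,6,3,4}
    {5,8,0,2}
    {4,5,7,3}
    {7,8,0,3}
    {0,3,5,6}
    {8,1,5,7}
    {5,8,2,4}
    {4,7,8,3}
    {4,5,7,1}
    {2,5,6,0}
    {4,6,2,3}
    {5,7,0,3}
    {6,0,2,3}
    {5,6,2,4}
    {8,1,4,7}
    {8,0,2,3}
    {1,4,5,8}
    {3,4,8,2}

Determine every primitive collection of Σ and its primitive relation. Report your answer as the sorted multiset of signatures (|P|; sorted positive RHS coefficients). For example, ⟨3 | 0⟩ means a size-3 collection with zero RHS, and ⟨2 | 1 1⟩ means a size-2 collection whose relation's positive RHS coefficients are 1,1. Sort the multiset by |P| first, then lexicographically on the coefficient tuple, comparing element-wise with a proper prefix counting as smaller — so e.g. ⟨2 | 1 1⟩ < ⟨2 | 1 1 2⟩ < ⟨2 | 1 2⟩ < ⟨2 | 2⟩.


The 11 primitive collections of Σ (r=9, n=4):

  {0,1}:  v_{0} + v_{1} = v_{7} — sig = ⟨2 | 1⟩
  {0,4}:  v_{0} + v_{4} = v_{3} — sig = ⟨2 | 1⟩
  {6,7}:  v_{6} + v_{7} = v_{4} — sig = ⟨2 | 1⟩
  {6,8}:  v_{6} + v_{8} = v_{2} — sig = ⟨2 | 1⟩
  {1,3}:  v_{1} + v_{3} = v_{4} + v_{7} — sig = ⟨2 | 1 1⟩
  {2,7}:  v_{2} + v_{7} = v_{4} + v_{8} — sig = ⟨2 | 1 1⟩
  {1,6}:  v_{1} + v_{6} = 2·v_{4} + v_{5} + v_{8} — sig = ⟨2 | 1 1 2⟩
  {1,2}:  v_{1} + v_{2} = 2·v_{4} + v_{5} + 2·v_{8} — sig = ⟨2 | 1 2 2⟩
  {3,5,8}:  v_{3} + v_{5} + v_{8} = 0 — sig = ⟨3 | 0⟩
  {2,3,5}:  v_{2} + v_{3} + v_{5} = v_{6} — sig = ⟨3 | 1⟩
  {4,5,7,8}:  v_{4} + v_{5} + v_{7} + v_{8} = v_{1} — sig = ⟨4 | 1⟩

Sorted signature multiset PRS(X):
{ ⟨2 | 1⟩ ×4,  ⟨2 | 1 1⟩ ×2,  ⟨2 | 1 1 2⟩,  ⟨2 | 1 2 2⟩,  ⟨3 | 0⟩,  ⟨3 | 1⟩,  ⟨4 | 1⟩ }


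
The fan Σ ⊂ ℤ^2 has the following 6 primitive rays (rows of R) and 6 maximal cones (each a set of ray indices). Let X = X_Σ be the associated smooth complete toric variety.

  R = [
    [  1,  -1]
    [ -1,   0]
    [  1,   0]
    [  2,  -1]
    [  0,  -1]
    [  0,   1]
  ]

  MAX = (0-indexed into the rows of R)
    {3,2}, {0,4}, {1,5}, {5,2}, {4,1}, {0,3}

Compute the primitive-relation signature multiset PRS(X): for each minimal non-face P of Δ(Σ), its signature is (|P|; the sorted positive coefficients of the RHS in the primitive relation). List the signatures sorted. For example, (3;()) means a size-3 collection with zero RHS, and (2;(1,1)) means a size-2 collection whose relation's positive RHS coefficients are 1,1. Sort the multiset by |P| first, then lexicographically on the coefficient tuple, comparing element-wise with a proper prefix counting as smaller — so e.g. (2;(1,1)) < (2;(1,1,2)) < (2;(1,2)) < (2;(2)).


9 minimal non-faces of Δ(Σ) (on 6 rays):

  P={1,2}:  v_{1} + v_{2} = 0 — sig = (2;())
  P={4,5}:  v_{4} + v_{5} = 0 — sig = (2;())
  P={0,1}:  v_{0} + v_{1} = v_{4} — sig = (2;(1))
  P={0,2}:  v_{0} + v_{2} = v_{3} — sig = (2;(1))
  P={0,5}:  v_{0} + v_{5} = v_{2} — sig = (2;(1))
  P={1,3}:  v_{1} + v_{3} = v_{0} — sig = (2;(1))
  P={2,4}:  v_{2} + v_{4} = v_{0} — sig = (2;(1))
  P={3,4}:  v_{3} + v_{4} = 2·v_{0} — sig = (2;(2))
  P={3,5}:  v_{3} + v_{5} = 2·v_{2} — sig = (2;(2))

Signatures (|P|; sorted positive RHS coefficients), sorted:
[(2;()), (2;()), (2;(1)), (2;(1)), (2;(1)), (2;(1)), (2;(1)), (2;(2)), (2;(2))]


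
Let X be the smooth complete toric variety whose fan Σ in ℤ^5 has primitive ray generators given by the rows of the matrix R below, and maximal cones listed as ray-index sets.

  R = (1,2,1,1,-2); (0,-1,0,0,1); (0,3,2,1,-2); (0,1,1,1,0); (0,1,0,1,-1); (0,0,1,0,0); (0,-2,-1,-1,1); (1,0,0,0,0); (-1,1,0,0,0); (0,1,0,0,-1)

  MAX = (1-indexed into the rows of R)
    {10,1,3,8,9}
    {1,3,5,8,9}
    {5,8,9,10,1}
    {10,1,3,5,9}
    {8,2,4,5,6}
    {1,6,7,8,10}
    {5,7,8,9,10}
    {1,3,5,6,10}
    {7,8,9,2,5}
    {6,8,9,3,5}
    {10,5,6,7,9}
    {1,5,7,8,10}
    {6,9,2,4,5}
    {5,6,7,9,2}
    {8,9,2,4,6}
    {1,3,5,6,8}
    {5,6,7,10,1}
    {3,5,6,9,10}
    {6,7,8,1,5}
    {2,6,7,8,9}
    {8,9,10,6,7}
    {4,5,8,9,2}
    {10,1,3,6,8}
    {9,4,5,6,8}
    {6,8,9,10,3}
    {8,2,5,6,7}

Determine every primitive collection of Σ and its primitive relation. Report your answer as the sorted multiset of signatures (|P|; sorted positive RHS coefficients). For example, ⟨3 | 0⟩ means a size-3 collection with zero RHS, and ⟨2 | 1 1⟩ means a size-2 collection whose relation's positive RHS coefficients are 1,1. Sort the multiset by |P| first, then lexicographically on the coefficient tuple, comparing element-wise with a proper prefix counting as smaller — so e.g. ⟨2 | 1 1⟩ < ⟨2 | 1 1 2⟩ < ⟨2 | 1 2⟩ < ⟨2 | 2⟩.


14 collections generate NE(X_Σ); each relation:

  P = {2,10}:  v_{2} + v_{10} = 0 ; sig = ⟨2 | 0⟩
  P = {4,7}:  v_{4} + v_{7} = v_{2} ; sig = ⟨2 | 1⟩
  P = {3,7}:  v_{3} + v_{7} = v_{6} + v_{10} ; sig = ⟨2 | 1 1⟩
  P = {1,2}:  v_{1} + v_{2} = v_{5} + v_{6} + v_{8} ; sig = ⟨2 | 1 1 1⟩
  P = {4,10}:  v_{4} + v_{10} = v_{5} + v_{6} + v_{8} + v_{9} ; sig = ⟨2 | 1 1 1 1⟩
  P = {2,3}:  v_{2} + v_{3} = v_{5} + 2·v_{6} + v_{8} + v_{9} ; sig = ⟨2 | 1 1 1 2⟩
  P = {1,4}:  v_{1} + v_{4} = 2·v_{5} + 2·v_{6} + 2·v_{8} + v_{9} ; sig = ⟨2 | 1 2 2 2⟩
  P = {3,4}:  v_{3} + v_{4} = 2·v_{5} + 3·v_{6} + 2·v_{8} + 2·v_{9} ; sig = ⟨2 | 2 2 2 3⟩
  P = {1,6,9}:  v_{1} + v_{6} + v_{9} = v_{3} ; sig = ⟨3 | 1⟩
  P = {1,7,9}:  v_{1} + v_{7} + v_{9} = v_{10} ; sig = ⟨3 | 1⟩
  P = {5,6,8,10}:  v_{5} + v_{6} + v_{8} + v_{10} = v_{1} ; sig = ⟨4 | 1⟩
  P = {3,5,8,10}:  v_{3} + v_{5} + v_{8} + v_{10} = 2·v_{1} + v_{9} ; sig = ⟨4 | 1 2⟩
  P = {5,6,7,8,9}:  v_{5} + v_{6} + v_{7} + v_{8} + v_{9} = 0 ; sig = ⟨5 | 0⟩
  P = {2,5,6,8,9}:  v_{2} + v_{5} + v_{6} + v_{8} + v_{9} = v_{4} ; sig = ⟨5 | 1⟩

Sorted signature multiset PRS(X):
[⟨2 | 0⟩, ⟨2 | 1⟩, ⟨2 | 1 1⟩, ⟨2 | 1 1 1⟩, ⟨2 | 1 1 1 1⟩, ⟨2 | 1 1 1 2⟩, ⟨2 | 1 2 2 2⟩, ⟨2 | 2 2 2 3⟩, ⟨3 | 1⟩, ⟨3 | 1⟩, ⟨4 | 1⟩, ⟨4 | 1 2⟩, ⟨5 | 0⟩, ⟨5 | 1⟩]


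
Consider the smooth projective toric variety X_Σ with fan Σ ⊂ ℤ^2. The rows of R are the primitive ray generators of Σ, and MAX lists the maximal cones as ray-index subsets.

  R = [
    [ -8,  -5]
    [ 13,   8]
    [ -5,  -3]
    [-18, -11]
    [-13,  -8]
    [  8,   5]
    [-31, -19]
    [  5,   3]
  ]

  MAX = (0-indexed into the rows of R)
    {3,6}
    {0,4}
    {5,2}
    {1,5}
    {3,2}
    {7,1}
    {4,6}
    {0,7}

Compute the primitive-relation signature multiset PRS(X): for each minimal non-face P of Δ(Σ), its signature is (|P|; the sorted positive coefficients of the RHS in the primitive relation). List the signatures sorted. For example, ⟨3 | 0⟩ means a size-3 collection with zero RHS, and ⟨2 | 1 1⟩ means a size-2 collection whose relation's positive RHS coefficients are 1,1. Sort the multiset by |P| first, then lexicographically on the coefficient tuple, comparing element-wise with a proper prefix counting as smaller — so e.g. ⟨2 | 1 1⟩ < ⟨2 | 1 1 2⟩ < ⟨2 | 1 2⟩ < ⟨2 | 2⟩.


20 collections generate NE(X_Σ); each relation:

  {0,5}:  v_{0} + v_{5} = 0 — sig = ⟨2 | 0⟩
  {1,4}:  v_{1} + v_{4} = 0 — sig = ⟨2 | 0⟩
  {2,7}:  v_{2} + v_{7} = 0 — sig = ⟨2 | 0⟩
  {0,1}:  v_{0} + v_{1} = v_{7} — sig = ⟨2 | 1⟩
  {0,2}:  v_{0} + v_{2} = v_{4} — sig = ⟨2 | 1⟩
  {1,2}:  v_{1} + v_{2} = v_{5} — sig = ⟨2 | 1⟩
  {1,3}:  v_{1} + v_{3} = v_{2} — sig = ⟨2 | 1⟩
  {1,6}:  v_{1} + v_{6} = v_{3} — sig = ⟨2 | 1⟩
  {2,4}:  v_{2} + v_{4} = v_{3} — sig = ⟨2 | 1⟩
  {3,4}:  v_{3} + v_{4} = v_{6} — sig = ⟨2 | 1⟩
  {3,7}:  v_{3} + v_{7} = v_{4} — sig = ⟨2 | 1⟩
  {4,5}:  v_{4} + v_{5} = v_{2} — sig = ⟨2 | 1⟩
  {4,7}:  v_{4} + v_{7} = v_{0} — sig = ⟨2 | 1⟩
  {5,7}:  v_{5} + v_{7} = v_{1} — sig = ⟨2 | 1⟩
  {5,6}:  v_{5} + v_{6} = v_{2} + v_{3} — sig = ⟨2 | 1 1⟩
  {0,3}:  v_{0} + v_{3} = 2·v_{4} — sig = ⟨2 | 2⟩
  {2,6}:  v_{2} + v_{6} = 2·v_{3} — sig = ⟨2 | 2⟩
  {3,5}:  v_{3} + v_{5} = 2·v_{2} — sig = ⟨2 | 2⟩
  {6,7}:  v_{6} + v_{7} = 2·v_{4} — sig = ⟨2 | 2⟩
  {0,6}:  v_{0} + v_{6} = 3·v_{4} — sig = ⟨2 | 3⟩

so the primitive-relation signature multiset is
{ ⟨2 | 0⟩ ×3,  ⟨2 | 1⟩ ×11,  ⟨2 | 1 1⟩,  ⟨2 | 2⟩ ×4,  ⟨2 | 3⟩ }


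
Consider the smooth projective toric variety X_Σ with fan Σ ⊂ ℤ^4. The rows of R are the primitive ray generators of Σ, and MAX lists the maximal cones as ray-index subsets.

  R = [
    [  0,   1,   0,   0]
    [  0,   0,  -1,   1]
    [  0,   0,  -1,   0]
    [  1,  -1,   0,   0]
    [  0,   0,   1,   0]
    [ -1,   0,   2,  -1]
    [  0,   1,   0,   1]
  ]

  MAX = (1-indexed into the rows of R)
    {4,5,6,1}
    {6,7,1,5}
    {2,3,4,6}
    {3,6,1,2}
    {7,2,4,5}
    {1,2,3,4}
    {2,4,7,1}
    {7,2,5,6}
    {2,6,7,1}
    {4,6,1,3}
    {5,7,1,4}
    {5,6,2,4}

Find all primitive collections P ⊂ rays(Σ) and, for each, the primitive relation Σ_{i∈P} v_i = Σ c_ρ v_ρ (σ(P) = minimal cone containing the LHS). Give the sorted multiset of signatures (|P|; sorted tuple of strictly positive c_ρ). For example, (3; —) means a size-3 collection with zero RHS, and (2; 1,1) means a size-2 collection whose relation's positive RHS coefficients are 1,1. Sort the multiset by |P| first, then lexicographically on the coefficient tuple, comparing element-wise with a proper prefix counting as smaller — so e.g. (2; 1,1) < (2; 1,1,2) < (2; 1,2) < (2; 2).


5 minimal non-faces of Δ(Σ) (on 7 rays):

  • {3,5}:  v_{3} + v_{5} = 0 ; sig = (2; —)
  • {3,7}:  v_{3} + v_{7} = v_{1} + v_{2} ; sig = (2; 1,1)
  • {1,2,5}:  v_{1} + v_{2} + v_{5} = v_{7} ; sig = (3; 1)
  • {4,6,7}:  v_{4} + v_{6} + v_{7} = 2·v_{5} ; sig = (3; 2)
  • {1,2,4,6}:  v_{1} + v_{2} + v_{4} + v_{6} = v_{5} ; sig = (4; 1)

Sorted signature multiset PRS(X):
{ (2; —),  (2; 1,1),  (3; 1),  (3; 2),  (4; 1) }


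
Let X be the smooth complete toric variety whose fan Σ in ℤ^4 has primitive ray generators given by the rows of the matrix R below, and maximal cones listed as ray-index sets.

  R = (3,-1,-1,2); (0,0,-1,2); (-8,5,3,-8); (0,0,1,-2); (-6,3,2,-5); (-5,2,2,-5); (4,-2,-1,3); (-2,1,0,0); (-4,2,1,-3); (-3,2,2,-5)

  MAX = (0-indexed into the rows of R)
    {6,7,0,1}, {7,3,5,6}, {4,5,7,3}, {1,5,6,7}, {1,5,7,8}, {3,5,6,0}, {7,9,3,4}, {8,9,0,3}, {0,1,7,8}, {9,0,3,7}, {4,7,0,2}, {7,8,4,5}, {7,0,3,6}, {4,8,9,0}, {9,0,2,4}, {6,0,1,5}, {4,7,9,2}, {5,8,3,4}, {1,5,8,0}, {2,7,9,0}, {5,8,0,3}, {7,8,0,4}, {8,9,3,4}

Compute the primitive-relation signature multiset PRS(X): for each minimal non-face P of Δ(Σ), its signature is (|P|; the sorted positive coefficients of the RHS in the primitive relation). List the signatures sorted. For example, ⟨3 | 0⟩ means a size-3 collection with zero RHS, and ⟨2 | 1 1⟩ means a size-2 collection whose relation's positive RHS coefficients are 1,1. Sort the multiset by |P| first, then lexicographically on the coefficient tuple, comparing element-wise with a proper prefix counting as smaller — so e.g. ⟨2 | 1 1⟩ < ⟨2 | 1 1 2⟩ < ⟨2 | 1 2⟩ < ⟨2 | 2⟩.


Minimal non-faces — 18 found among 10 rays, 23 max cones:

  P = {1,3}:  v_{1} + v_{3} = 0  so sig = ⟨2 | 0⟩
  P = {6,8}:  v_{6} + v_{8} = 0  so sig = ⟨2 | 0⟩
  P = {1,4}:  v_{1} + v_{4} = v_{7} + v_{8}  so sig = ⟨2 | 1 1⟩
  P = {1,9}:  v_{1} + v_{9} = v_{0} + v_{4}  so sig = ⟨2 | 1 1⟩
  P = {4,6}:  v_{4} + v_{6} = v_{3} + v_{7}  so sig = ⟨2 | 1 1⟩
  P = {2,5}:  v_{2} + v_{5} = v_{4} + v_{8} + v_{9}  so sig = ⟨2 | 1 1 1⟩
  P = {2,6}:  v_{2} + v_{6} = v_{0} + v_{3} + 2·v_{7} + v_{9}  so sig = ⟨2 | 1 1 1 2⟩
  P = {6,9}:  v_{6} + v_{9} = v_{0} + 2·v_{3} + v_{7}  so sig = ⟨2 | 1 1 2⟩
  P = {2,3}:  v_{2} + v_{3} = v_{7} + 2·v_{9}  so sig = ⟨2 | 1 2⟩
  P = {1,2}:  v_{1} + v_{2} = 2·v_{0} + 2·v_{4} + v_{7}  so sig = ⟨2 | 1 2 2⟩
  P = {5,9}:  v_{5} + v_{9} = 2·v_{3} + 2·v_{8}  so sig = ⟨2 | 2 2⟩
  P = {2,8}:  v_{2} + v_{8} = 2·v_{0} + 3·v_{4}  so sig = ⟨2 | 2 3⟩
  P = {0,3,4}:  v_{0} + v_{3} + v_{4} = v_{9}  so sig = ⟨3 | 1⟩
  P = {0,5,7}:  v_{0} + v_{5} + v_{7} = v_{8}  so sig = ⟨3 | 1⟩
  P = {3,7,8}:  v_{3} + v_{7} + v_{8} = v_{4}  so sig = ⟨3 | 1⟩
  P = {0,4,5}:  v_{0} + v_{4} + v_{5} = v_{3} + 2·v_{8}  so sig = ⟨3 | 1 2⟩
  P = {7,8,9}:  v_{7} + v_{8} + v_{9} = v_{0} + 2·v_{4}  so sig = ⟨3 | 1 2⟩
  P = {0,4,7,9}:  v_{0} + v_{4} + v_{7} + v_{9} = v_{2}  so sig = ⟨4 | 1⟩

Hence PRS(X_Σ) =
    |P|=2: 12 collections, coeffs (), (), (1,1), (1,1), (1,1), (1,1,1), (1,1,1,2), (1,1,2), (1,2), (1,2,2), (2,2), (2,3)
    |P|=3: 5 collections, coeffs (1), (1), (1), (1,2), (1,2)
    |P|=4: 1 collection, coeffs (1)


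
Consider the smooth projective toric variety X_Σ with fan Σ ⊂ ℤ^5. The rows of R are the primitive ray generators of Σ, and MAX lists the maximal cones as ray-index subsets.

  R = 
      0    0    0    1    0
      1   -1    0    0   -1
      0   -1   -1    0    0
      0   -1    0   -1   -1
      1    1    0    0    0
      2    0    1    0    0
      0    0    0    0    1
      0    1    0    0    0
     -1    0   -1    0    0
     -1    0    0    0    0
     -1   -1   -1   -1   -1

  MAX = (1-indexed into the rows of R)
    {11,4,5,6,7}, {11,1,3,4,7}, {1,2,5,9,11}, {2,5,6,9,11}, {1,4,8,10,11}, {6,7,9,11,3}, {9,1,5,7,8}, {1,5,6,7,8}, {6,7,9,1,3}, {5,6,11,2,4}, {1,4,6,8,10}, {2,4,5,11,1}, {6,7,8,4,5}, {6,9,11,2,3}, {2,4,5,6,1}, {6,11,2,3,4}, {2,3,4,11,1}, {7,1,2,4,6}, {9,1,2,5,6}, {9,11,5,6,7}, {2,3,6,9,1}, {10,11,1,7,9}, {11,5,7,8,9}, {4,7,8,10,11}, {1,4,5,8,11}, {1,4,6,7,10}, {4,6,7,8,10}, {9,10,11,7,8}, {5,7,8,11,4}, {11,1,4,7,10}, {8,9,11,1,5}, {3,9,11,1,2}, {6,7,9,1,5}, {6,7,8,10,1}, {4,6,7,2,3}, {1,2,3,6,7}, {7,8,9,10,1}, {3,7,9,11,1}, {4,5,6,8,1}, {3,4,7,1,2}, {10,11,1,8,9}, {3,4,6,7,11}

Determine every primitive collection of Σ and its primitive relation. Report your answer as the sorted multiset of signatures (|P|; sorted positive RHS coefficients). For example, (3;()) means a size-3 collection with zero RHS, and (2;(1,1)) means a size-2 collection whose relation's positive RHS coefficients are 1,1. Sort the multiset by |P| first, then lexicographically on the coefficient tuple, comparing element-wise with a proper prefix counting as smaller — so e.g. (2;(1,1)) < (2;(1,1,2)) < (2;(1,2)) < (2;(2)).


Δ(Σ) — 11 vertices, 20 min non-faces:

  • {4,9}:  v_{4} + v_{9} = v_{11}  ⇒ sig = (2;(1))
  • {5,10}:  v_{5} + v_{10} = v_{8}  ⇒ sig = (2;(1))
  • {2,10}:  v_{2} + v_{10} = v_{1} + v_{4}  ⇒ sig = (2;(1,1))
  • {2,8}:  v_{2} + v_{8} = v_{1} + v_{4} + v_{5}  ⇒ sig = (2;(1,1,1))
  • {3,10}:  v_{3} + v_{10} = v_{1} + v_{7} + v_{11}  ⇒ sig = (2;(1,1,1))
  • {3,8}:  v_{3} + v_{8} = v_{6} + 2·v_{9}  ⇒ sig = (2;(1,2))
  • {3,5}:  v_{3} + v_{5} = 2·v_{6} + 3·v_{9}  ⇒ sig = (2;(2,3))
  • {6,9,10}:  v_{6} + v_{9} + v_{10} = 0  ⇒ sig = (3;())
  • {1,6,11}:  v_{1} + v_{6} + v_{11} = v_{2}  ⇒ sig = (3;(1))
  • {2,7,9}:  v_{2} + v_{7} + v_{9} = v_{3}  ⇒ sig = (3;(1))
  • {6,8,9}:  v_{6} + v_{8} + v_{9} = v_{5}  ⇒ sig = (3;(1))
  • {6,10,11}:  v_{6} + v_{10} + v_{11} = v_{4}  ⇒ sig = (3;(1))
  • {2,7,11}:  v_{2} + v_{7} + v_{11} = v_{3} + v_{4}  ⇒ sig = (3;(1,1))
  • {6,8,11}:  v_{6} + v_{8} + v_{11} = v_{4} + v_{5}  ⇒ sig = (3;(1,1))
  • {2,5,7}:  v_{2} + v_{5} + v_{7} = 2·v_{6} + 2·v_{9}  ⇒ sig = (3;(2,2))
  • {1,4,7,8}:  v_{1} + v_{4} + v_{7} + v_{8} = 0  ⇒ sig = (4;())
  • {1,7,8,11}:  v_{1} + v_{7} + v_{8} + v_{11} = v_{9}  ⇒ sig = (4;(1))
  • {1,4,5,7}:  v_{1} + v_{4} + v_{5} + v_{7} = v_{6} + v_{9}  ⇒ sig = (4;(1,1))
  • {1,3,4,6}:  v_{1} + v_{3} + v_{4} + v_{6} = 2·v_{2} + v_{7}  ⇒ sig = (4;(1,2))
  • {1,5,7,11}:  v_{1} + v_{5} + v_{7} + v_{11} = v_{6} + 2·v_{9}  ⇒ sig = (4;(1,2))

Signatures (|P|; sorted positive RHS coefficients), sorted:
    (2;(1))
    (2;(1))
    (2;(1,1))
    (2;(1,1,1))
    (2;(1,1,1))
    (2;(1,2))
    (2;(2,3))
    (3;())
    (3;(1))
    (3;(1))
    (3;(1))
    (3;(1))
    (3;(1,1))
    (3;(1,1))
    (3;(2,2))
    (4;())
    (4;(1))
    (4;(1,1))
    (4;(1,2))
    (4;(1,2))


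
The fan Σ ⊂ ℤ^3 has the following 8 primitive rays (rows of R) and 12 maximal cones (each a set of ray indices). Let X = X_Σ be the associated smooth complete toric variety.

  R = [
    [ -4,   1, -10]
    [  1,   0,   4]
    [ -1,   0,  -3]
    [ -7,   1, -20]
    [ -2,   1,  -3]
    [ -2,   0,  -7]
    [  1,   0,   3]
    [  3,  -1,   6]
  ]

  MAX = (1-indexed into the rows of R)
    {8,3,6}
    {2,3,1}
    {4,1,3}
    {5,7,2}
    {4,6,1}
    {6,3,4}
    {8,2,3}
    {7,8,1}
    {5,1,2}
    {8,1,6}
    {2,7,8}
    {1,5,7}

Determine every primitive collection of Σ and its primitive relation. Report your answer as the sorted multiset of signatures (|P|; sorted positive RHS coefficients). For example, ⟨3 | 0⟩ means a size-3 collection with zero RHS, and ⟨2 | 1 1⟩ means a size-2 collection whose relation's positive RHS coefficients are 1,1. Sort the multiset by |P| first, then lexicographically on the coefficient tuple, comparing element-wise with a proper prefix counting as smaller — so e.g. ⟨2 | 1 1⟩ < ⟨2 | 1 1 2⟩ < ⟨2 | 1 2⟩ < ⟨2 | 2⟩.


The 14 primitive collections of Σ (r=8, n=3):

  {3,7}:  v_{3} + v_{7} = 0  ⇒ sig = ⟨2 | 0⟩
  {2,6}:  v_{2} + v_{6} = v_{3}  ⇒ sig = ⟨2 | 1⟩
  {5,6}:  v_{5} + v_{6} = v_{1}  ⇒ sig = ⟨2 | 1⟩
  {5,8}:  v_{5} + v_{8} = v_{7}  ⇒ sig = ⟨2 | 1⟩
  {3,5}:  v_{3} + v_{5} = v_{1} + v_{2}  ⇒ sig = ⟨2 | 1 1⟩
  {4,7}:  v_{4} + v_{7} = v_{1} + v_{6}  ⇒ sig = ⟨2 | 1 1⟩
  {6,7}:  v_{6} + v_{7} = v_{1} + v_{8}  ⇒ sig = ⟨2 | 1 1⟩
  {2,4}:  v_{2} + v_{4} = v_{1} + 2·v_{3}  ⇒ sig = ⟨2 | 1 2⟩
  {4,5}:  v_{4} + v_{5} = 2·v_{1} + v_{3}  ⇒ sig = ⟨2 | 1 2⟩
  {4,8}:  v_{4} + v_{8} = 2·v_{6}  ⇒ sig = ⟨2 | 2⟩
  {1,2,8}:  v_{1} + v_{2} + v_{8} = 0  ⇒ sig = ⟨3 | 0⟩
  {1,2,7}:  v_{1} + v_{2} + v_{7} = v_{5}  ⇒ sig = ⟨3 | 1⟩
  {1,3,6}:  v_{1} + v_{3} + v_{6} = v_{4}  ⇒ sig = ⟨3 | 1⟩
  {1,3,8}:  v_{1} + v_{3} + v_{8} = v_{6}  ⇒ sig = ⟨3 | 1⟩

so the primitive-relation signature multiset is
{ ⟨2 | 0⟩,  ⟨2 | 1⟩ ×3,  ⟨2 | 1 1⟩ ×3,  ⟨2 | 1 2⟩ ×2,  ⟨2 | 2⟩,  ⟨3 | 0⟩,  ⟨3 | 1⟩ ×3 }


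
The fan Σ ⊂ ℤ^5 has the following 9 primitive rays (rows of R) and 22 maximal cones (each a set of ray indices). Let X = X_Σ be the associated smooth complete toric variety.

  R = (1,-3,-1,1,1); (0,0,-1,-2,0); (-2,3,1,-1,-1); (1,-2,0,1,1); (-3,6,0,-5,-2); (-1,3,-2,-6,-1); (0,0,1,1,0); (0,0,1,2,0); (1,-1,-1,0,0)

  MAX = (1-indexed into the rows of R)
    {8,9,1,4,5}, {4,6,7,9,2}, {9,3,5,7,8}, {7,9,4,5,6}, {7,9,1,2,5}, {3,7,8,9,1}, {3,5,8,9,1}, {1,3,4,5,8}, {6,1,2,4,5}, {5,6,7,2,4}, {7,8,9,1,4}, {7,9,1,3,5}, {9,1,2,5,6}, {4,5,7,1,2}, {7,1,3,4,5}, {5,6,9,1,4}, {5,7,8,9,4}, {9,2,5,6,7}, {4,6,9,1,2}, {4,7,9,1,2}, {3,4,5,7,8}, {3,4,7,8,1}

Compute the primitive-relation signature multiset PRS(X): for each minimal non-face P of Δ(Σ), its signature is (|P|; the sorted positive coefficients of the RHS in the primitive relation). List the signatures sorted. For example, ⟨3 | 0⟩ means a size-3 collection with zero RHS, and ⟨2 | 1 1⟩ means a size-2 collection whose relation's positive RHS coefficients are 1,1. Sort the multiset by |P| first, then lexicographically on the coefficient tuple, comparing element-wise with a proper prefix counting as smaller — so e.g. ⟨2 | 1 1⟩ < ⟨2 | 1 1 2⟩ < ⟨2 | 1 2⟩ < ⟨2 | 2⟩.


Σ has 9 primitive collections:

  {2,8}:  v_{2} + v_{8} = 0  ⟹  sig = ⟨2 | 0⟩
  {3,6}:  v_{3} + v_{6} = v_{2} + v_{5}  ⟹  sig = ⟨2 | 1 1⟩
  {2,3}:  v_{2} + v_{3} = v_{1} + v_{5} + v_{7}  ⟹  sig = ⟨2 | 1 1 1⟩
  {6,8}:  v_{6} + v_{8} = v_{4} + v_{5} + v_{9}  ⟹  sig = ⟨2 | 1 1 1⟩
  {3,4,9}:  v_{3} + v_{4} + v_{9} = 0  ⟹  sig = ⟨3 | 0⟩
  {1,6,7}:  v_{1} + v_{6} + v_{7} = 2·v_{2}  ⟹  sig = ⟨3 | 2⟩
  {1,5,7,8}:  v_{1} + v_{5} + v_{7} + v_{8} = v_{3}  ⟹  sig = ⟨4 | 1⟩
  {2,4,5,9}:  v_{2} + v_{4} + v_{5} + v_{9} = v_{6}  ⟹  sig = ⟨4 | 1⟩
  {1,4,5,7,9}:  v_{1} + v_{4} + v_{5} + v_{7} + v_{9} = v_{2}  ⟹  sig = ⟨5 | 1⟩

so the primitive-relation signature multiset is
    ⟨2 | 0⟩
    ⟨2 | 1 1⟩
    ⟨2 | 1 1 1⟩
    ⟨2 | 1 1 1⟩
    ⟨3 | 0⟩
    ⟨3 | 2⟩
    ⟨4 | 1⟩
    ⟨4 | 1⟩
    ⟨5 | 1⟩
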